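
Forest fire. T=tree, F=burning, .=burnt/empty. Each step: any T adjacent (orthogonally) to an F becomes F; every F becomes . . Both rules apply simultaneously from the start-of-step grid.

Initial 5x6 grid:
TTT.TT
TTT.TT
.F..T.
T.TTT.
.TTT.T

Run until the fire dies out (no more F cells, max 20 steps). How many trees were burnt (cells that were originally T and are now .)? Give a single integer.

Step 1: +1 fires, +1 burnt (F count now 1)
Step 2: +3 fires, +1 burnt (F count now 3)
Step 3: +2 fires, +3 burnt (F count now 2)
Step 4: +0 fires, +2 burnt (F count now 0)
Fire out after step 4
Initially T: 19, now '.': 17
Total burnt (originally-T cells now '.'): 6

Answer: 6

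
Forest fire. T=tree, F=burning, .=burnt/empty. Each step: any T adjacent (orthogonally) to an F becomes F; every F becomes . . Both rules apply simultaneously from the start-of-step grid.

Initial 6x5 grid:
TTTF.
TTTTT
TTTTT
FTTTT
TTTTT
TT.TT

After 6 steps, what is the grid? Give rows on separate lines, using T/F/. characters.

Step 1: 5 trees catch fire, 2 burn out
  TTF..
  TTTFT
  FTTTT
  .FTTT
  FTTTT
  TT.TT
Step 2: 9 trees catch fire, 5 burn out
  TF...
  FTF.F
  .FTFT
  ..FTT
  .FTTT
  FT.TT
Step 3: 7 trees catch fire, 9 burn out
  F....
  .F...
  ..F.F
  ...FT
  ..FTT
  .F.TT
Step 4: 2 trees catch fire, 7 burn out
  .....
  .....
  .....
  ....F
  ...FT
  ...TT
Step 5: 2 trees catch fire, 2 burn out
  .....
  .....
  .....
  .....
  ....F
  ...FT
Step 6: 1 trees catch fire, 2 burn out
  .....
  .....
  .....
  .....
  .....
  ....F

.....
.....
.....
.....
.....
....F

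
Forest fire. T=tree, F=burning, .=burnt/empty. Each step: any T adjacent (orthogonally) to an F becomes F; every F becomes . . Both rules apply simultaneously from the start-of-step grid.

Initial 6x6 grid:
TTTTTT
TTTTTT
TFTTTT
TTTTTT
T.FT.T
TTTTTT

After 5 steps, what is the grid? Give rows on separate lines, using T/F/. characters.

Step 1: 7 trees catch fire, 2 burn out
  TTTTTT
  TFTTTT
  F.FTTT
  TFFTTT
  T..F.T
  TTFTTT
Step 2: 8 trees catch fire, 7 burn out
  TFTTTT
  F.FTTT
  ...FTT
  F..FTT
  T....T
  TF.FTT
Step 3: 8 trees catch fire, 8 burn out
  F.FTTT
  ...FTT
  ....FT
  ....FT
  F....T
  F...FT
Step 4: 5 trees catch fire, 8 burn out
  ...FTT
  ....FT
  .....F
  .....F
  .....T
  .....F
Step 5: 3 trees catch fire, 5 burn out
  ....FT
  .....F
  ......
  ......
  .....F
  ......

....FT
.....F
......
......
.....F
......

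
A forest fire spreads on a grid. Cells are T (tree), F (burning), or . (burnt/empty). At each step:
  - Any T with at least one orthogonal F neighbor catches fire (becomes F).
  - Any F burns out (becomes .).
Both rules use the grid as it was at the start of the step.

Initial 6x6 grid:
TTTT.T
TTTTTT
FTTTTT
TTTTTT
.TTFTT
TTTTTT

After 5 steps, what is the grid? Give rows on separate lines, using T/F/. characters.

Step 1: 7 trees catch fire, 2 burn out
  TTTT.T
  FTTTTT
  .FTTTT
  FTTFTT
  .TF.FT
  TTTFTT
Step 2: 11 trees catch fire, 7 burn out
  FTTT.T
  .FTTTT
  ..FFTT
  .FF.FT
  .F...F
  TTF.FT
Step 3: 7 trees catch fire, 11 burn out
  .FTT.T
  ..FFTT
  ....FT
  .....F
  ......
  TF...F
Step 4: 5 trees catch fire, 7 burn out
  ..FF.T
  ....FT
  .....F
  ......
  ......
  F.....
Step 5: 1 trees catch fire, 5 burn out
  .....T
  .....F
  ......
  ......
  ......
  ......

.....T
.....F
......
......
......
......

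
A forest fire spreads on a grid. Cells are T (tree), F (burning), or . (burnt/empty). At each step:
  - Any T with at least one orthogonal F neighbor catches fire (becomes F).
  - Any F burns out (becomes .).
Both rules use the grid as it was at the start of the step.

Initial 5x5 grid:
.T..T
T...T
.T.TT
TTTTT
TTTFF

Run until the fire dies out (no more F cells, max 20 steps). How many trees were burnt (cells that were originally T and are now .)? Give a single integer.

Answer: 13

Derivation:
Step 1: +3 fires, +2 burnt (F count now 3)
Step 2: +4 fires, +3 burnt (F count now 4)
Step 3: +3 fires, +4 burnt (F count now 3)
Step 4: +3 fires, +3 burnt (F count now 3)
Step 5: +0 fires, +3 burnt (F count now 0)
Fire out after step 5
Initially T: 15, now '.': 23
Total burnt (originally-T cells now '.'): 13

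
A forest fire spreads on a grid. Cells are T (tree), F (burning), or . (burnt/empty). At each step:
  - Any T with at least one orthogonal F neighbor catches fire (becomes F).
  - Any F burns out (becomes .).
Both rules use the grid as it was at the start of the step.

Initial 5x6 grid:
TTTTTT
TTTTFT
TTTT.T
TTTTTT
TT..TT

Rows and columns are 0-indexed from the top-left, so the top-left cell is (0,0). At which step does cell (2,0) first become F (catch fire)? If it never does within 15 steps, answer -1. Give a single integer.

Step 1: cell (2,0)='T' (+3 fires, +1 burnt)
Step 2: cell (2,0)='T' (+5 fires, +3 burnt)
Step 3: cell (2,0)='T' (+5 fires, +5 burnt)
Step 4: cell (2,0)='T' (+6 fires, +5 burnt)
Step 5: cell (2,0)='F' (+4 fires, +6 burnt)
  -> target ignites at step 5
Step 6: cell (2,0)='.' (+2 fires, +4 burnt)
Step 7: cell (2,0)='.' (+1 fires, +2 burnt)
Step 8: cell (2,0)='.' (+0 fires, +1 burnt)
  fire out at step 8

5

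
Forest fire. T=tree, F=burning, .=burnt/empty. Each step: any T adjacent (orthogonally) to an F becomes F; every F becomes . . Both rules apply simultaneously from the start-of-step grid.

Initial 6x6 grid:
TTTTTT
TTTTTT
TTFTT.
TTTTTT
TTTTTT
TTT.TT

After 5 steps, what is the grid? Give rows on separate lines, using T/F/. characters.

Step 1: 4 trees catch fire, 1 burn out
  TTTTTT
  TTFTTT
  TF.FT.
  TTFTTT
  TTTTTT
  TTT.TT
Step 2: 8 trees catch fire, 4 burn out
  TTFTTT
  TF.FTT
  F...F.
  TF.FTT
  TTFTTT
  TTT.TT
Step 3: 9 trees catch fire, 8 burn out
  TF.FTT
  F...FT
  ......
  F...FT
  TF.FTT
  TTF.TT
Step 4: 7 trees catch fire, 9 burn out
  F...FT
  .....F
  ......
  .....F
  F...FT
  TF..TT
Step 5: 4 trees catch fire, 7 burn out
  .....F
  ......
  ......
  ......
  .....F
  F...FT

.....F
......
......
......
.....F
F...FT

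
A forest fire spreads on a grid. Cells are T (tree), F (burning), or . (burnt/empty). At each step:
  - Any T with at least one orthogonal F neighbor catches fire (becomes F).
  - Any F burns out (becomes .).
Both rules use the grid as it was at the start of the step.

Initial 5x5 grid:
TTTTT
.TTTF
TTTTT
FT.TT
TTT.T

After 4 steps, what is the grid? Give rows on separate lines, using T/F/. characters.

Step 1: 6 trees catch fire, 2 burn out
  TTTTF
  .TTF.
  FTTTF
  .F.TT
  FTT.T
Step 2: 6 trees catch fire, 6 burn out
  TTTF.
  .TF..
  .FTF.
  ...TF
  .FT.T
Step 3: 6 trees catch fire, 6 burn out
  TTF..
  .F...
  ..F..
  ...F.
  ..F.F
Step 4: 1 trees catch fire, 6 burn out
  TF...
  .....
  .....
  .....
  .....

TF...
.....
.....
.....
.....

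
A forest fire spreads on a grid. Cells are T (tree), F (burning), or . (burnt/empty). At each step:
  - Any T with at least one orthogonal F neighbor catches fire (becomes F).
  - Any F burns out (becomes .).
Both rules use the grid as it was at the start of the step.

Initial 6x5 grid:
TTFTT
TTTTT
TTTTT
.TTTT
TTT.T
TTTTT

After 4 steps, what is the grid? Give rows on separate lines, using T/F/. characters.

Step 1: 3 trees catch fire, 1 burn out
  TF.FT
  TTFTT
  TTTTT
  .TTTT
  TTT.T
  TTTTT
Step 2: 5 trees catch fire, 3 burn out
  F...F
  TF.FT
  TTFTT
  .TTTT
  TTT.T
  TTTTT
Step 3: 5 trees catch fire, 5 burn out
  .....
  F...F
  TF.FT
  .TFTT
  TTT.T
  TTTTT
Step 4: 5 trees catch fire, 5 burn out
  .....
  .....
  F...F
  .F.FT
  TTF.T
  TTTTT

.....
.....
F...F
.F.FT
TTF.T
TTTTT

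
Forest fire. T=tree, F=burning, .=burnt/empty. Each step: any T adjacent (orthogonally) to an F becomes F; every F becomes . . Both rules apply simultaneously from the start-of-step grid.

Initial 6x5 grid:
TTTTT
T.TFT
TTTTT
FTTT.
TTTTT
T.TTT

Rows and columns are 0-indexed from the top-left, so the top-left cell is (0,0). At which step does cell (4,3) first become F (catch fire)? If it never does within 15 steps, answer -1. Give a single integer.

Step 1: cell (4,3)='T' (+7 fires, +2 burnt)
Step 2: cell (4,3)='T' (+10 fires, +7 burnt)
Step 3: cell (4,3)='F' (+4 fires, +10 burnt)
  -> target ignites at step 3
Step 4: cell (4,3)='.' (+3 fires, +4 burnt)
Step 5: cell (4,3)='.' (+1 fires, +3 burnt)
Step 6: cell (4,3)='.' (+0 fires, +1 burnt)
  fire out at step 6

3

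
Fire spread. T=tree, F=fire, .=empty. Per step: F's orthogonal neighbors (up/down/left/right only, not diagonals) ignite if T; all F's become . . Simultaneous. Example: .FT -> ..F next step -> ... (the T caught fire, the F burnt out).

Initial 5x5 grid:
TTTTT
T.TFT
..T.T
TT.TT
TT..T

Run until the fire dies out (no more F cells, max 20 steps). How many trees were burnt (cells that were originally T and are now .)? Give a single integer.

Step 1: +3 fires, +1 burnt (F count now 3)
Step 2: +4 fires, +3 burnt (F count now 4)
Step 3: +2 fires, +4 burnt (F count now 2)
Step 4: +3 fires, +2 burnt (F count now 3)
Step 5: +1 fires, +3 burnt (F count now 1)
Step 6: +0 fires, +1 burnt (F count now 0)
Fire out after step 6
Initially T: 17, now '.': 21
Total burnt (originally-T cells now '.'): 13

Answer: 13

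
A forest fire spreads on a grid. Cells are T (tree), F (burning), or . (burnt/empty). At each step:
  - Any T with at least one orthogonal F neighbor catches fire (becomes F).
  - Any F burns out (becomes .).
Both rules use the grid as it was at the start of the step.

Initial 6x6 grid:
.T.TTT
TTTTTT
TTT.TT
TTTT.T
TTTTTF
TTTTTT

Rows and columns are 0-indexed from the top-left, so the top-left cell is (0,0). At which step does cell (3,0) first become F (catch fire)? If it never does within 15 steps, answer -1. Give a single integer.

Step 1: cell (3,0)='T' (+3 fires, +1 burnt)
Step 2: cell (3,0)='T' (+3 fires, +3 burnt)
Step 3: cell (3,0)='T' (+5 fires, +3 burnt)
Step 4: cell (3,0)='T' (+5 fires, +5 burnt)
Step 5: cell (3,0)='T' (+6 fires, +5 burnt)
Step 6: cell (3,0)='F' (+5 fires, +6 burnt)
  -> target ignites at step 6
Step 7: cell (3,0)='.' (+2 fires, +5 burnt)
Step 8: cell (3,0)='.' (+2 fires, +2 burnt)
Step 9: cell (3,0)='.' (+0 fires, +2 burnt)
  fire out at step 9

6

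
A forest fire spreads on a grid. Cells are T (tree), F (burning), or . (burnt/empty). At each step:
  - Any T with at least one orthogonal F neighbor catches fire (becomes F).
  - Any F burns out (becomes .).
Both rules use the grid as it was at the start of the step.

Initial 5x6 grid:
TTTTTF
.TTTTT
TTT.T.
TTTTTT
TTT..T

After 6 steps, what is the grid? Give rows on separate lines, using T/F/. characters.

Step 1: 2 trees catch fire, 1 burn out
  TTTTF.
  .TTTTF
  TTT.T.
  TTTTTT
  TTT..T
Step 2: 2 trees catch fire, 2 burn out
  TTTF..
  .TTTF.
  TTT.T.
  TTTTTT
  TTT..T
Step 3: 3 trees catch fire, 2 burn out
  TTF...
  .TTF..
  TTT.F.
  TTTTTT
  TTT..T
Step 4: 3 trees catch fire, 3 burn out
  TF....
  .TF...
  TTT...
  TTTTFT
  TTT..T
Step 5: 5 trees catch fire, 3 burn out
  F.....
  .F....
  TTF...
  TTTF.F
  TTT..T
Step 6: 3 trees catch fire, 5 burn out
  ......
  ......
  TF....
  TTF...
  TTT..F

......
......
TF....
TTF...
TTT..F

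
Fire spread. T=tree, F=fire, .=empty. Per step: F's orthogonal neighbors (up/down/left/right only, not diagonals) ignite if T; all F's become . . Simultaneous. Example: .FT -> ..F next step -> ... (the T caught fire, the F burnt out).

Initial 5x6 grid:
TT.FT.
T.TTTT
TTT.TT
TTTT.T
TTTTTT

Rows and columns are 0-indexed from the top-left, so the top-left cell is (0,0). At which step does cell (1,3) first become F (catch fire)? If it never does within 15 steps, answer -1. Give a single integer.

Step 1: cell (1,3)='F' (+2 fires, +1 burnt)
  -> target ignites at step 1
Step 2: cell (1,3)='.' (+2 fires, +2 burnt)
Step 3: cell (1,3)='.' (+3 fires, +2 burnt)
Step 4: cell (1,3)='.' (+3 fires, +3 burnt)
Step 5: cell (1,3)='.' (+5 fires, +3 burnt)
Step 6: cell (1,3)='.' (+5 fires, +5 burnt)
Step 7: cell (1,3)='.' (+3 fires, +5 burnt)
Step 8: cell (1,3)='.' (+1 fires, +3 burnt)
Step 9: cell (1,3)='.' (+0 fires, +1 burnt)
  fire out at step 9

1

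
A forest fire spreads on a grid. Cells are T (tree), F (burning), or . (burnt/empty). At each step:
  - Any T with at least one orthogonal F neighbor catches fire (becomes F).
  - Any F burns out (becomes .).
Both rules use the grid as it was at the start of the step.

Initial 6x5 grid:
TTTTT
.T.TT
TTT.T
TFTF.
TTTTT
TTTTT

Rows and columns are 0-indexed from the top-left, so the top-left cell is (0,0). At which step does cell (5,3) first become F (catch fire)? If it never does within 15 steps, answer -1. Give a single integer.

Step 1: cell (5,3)='T' (+5 fires, +2 burnt)
Step 2: cell (5,3)='F' (+8 fires, +5 burnt)
  -> target ignites at step 2
Step 3: cell (5,3)='.' (+4 fires, +8 burnt)
Step 4: cell (5,3)='.' (+2 fires, +4 burnt)
Step 5: cell (5,3)='.' (+1 fires, +2 burnt)
Step 6: cell (5,3)='.' (+2 fires, +1 burnt)
Step 7: cell (5,3)='.' (+1 fires, +2 burnt)
Step 8: cell (5,3)='.' (+1 fires, +1 burnt)
Step 9: cell (5,3)='.' (+0 fires, +1 burnt)
  fire out at step 9

2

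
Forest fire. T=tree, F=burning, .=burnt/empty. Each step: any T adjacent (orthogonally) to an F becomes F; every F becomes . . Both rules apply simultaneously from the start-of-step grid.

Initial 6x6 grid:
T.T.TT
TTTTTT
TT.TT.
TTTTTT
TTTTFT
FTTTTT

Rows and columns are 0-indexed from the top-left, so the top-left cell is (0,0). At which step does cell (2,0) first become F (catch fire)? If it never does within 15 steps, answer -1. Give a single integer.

Step 1: cell (2,0)='T' (+6 fires, +2 burnt)
Step 2: cell (2,0)='T' (+9 fires, +6 burnt)
Step 3: cell (2,0)='F' (+5 fires, +9 burnt)
  -> target ignites at step 3
Step 4: cell (2,0)='.' (+5 fires, +5 burnt)
Step 5: cell (2,0)='.' (+4 fires, +5 burnt)
Step 6: cell (2,0)='.' (+1 fires, +4 burnt)
Step 7: cell (2,0)='.' (+0 fires, +1 burnt)
  fire out at step 7

3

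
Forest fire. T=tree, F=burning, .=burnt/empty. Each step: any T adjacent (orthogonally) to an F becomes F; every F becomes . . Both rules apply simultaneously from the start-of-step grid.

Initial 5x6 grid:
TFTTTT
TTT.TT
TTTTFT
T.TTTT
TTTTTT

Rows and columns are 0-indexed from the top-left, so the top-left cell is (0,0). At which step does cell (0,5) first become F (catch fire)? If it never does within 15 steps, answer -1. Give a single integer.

Step 1: cell (0,5)='T' (+7 fires, +2 burnt)
Step 2: cell (0,5)='T' (+10 fires, +7 burnt)
Step 3: cell (0,5)='F' (+5 fires, +10 burnt)
  -> target ignites at step 3
Step 4: cell (0,5)='.' (+2 fires, +5 burnt)
Step 5: cell (0,5)='.' (+2 fires, +2 burnt)
Step 6: cell (0,5)='.' (+0 fires, +2 burnt)
  fire out at step 6

3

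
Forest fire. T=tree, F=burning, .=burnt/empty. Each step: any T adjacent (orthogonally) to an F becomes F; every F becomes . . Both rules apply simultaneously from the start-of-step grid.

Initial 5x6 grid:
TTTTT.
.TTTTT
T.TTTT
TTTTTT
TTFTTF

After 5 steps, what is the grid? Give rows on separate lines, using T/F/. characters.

Step 1: 5 trees catch fire, 2 burn out
  TTTTT.
  .TTTTT
  T.TTTT
  TTFTTF
  TF.FF.
Step 2: 6 trees catch fire, 5 burn out
  TTTTT.
  .TTTTT
  T.FTTF
  TF.FF.
  F.....
Step 3: 5 trees catch fire, 6 burn out
  TTTTT.
  .TFTTF
  T..FF.
  F.....
  ......
Step 4: 5 trees catch fire, 5 burn out
  TTFTT.
  .F.FF.
  F.....
  ......
  ......
Step 5: 3 trees catch fire, 5 burn out
  TF.FF.
  ......
  ......
  ......
  ......

TF.FF.
......
......
......
......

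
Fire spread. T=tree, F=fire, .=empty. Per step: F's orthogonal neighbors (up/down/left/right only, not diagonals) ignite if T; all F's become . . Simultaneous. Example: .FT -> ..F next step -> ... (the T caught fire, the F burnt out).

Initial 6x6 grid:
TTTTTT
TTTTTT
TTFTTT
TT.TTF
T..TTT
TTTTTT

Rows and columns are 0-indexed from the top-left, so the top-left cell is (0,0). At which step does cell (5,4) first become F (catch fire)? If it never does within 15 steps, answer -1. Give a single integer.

Step 1: cell (5,4)='T' (+6 fires, +2 burnt)
Step 2: cell (5,4)='T' (+10 fires, +6 burnt)
Step 3: cell (5,4)='F' (+8 fires, +10 burnt)
  -> target ignites at step 3
Step 4: cell (5,4)='.' (+4 fires, +8 burnt)
Step 5: cell (5,4)='.' (+2 fires, +4 burnt)
Step 6: cell (5,4)='.' (+1 fires, +2 burnt)
Step 7: cell (5,4)='.' (+0 fires, +1 burnt)
  fire out at step 7

3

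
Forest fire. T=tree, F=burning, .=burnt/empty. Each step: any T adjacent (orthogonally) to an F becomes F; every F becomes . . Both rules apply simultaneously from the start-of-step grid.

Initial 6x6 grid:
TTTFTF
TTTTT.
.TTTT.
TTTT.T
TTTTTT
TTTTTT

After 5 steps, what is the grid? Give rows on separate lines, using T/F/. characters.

Step 1: 3 trees catch fire, 2 burn out
  TTF.F.
  TTTFT.
  .TTTT.
  TTTT.T
  TTTTTT
  TTTTTT
Step 2: 4 trees catch fire, 3 burn out
  TF....
  TTF.F.
  .TTFT.
  TTTT.T
  TTTTTT
  TTTTTT
Step 3: 5 trees catch fire, 4 burn out
  F.....
  TF....
  .TF.F.
  TTTF.T
  TTTTTT
  TTTTTT
Step 4: 4 trees catch fire, 5 burn out
  ......
  F.....
  .F....
  TTF..T
  TTTFTT
  TTTTTT
Step 5: 4 trees catch fire, 4 burn out
  ......
  ......
  ......
  TF...T
  TTF.FT
  TTTFTT

......
......
......
TF...T
TTF.FT
TTTFTT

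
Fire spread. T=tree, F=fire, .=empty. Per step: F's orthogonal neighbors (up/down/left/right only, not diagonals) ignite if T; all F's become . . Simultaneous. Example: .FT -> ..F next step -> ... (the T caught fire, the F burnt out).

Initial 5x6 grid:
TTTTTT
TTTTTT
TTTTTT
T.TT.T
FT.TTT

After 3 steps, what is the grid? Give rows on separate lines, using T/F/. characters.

Step 1: 2 trees catch fire, 1 burn out
  TTTTTT
  TTTTTT
  TTTTTT
  F.TT.T
  .F.TTT
Step 2: 1 trees catch fire, 2 burn out
  TTTTTT
  TTTTTT
  FTTTTT
  ..TT.T
  ...TTT
Step 3: 2 trees catch fire, 1 burn out
  TTTTTT
  FTTTTT
  .FTTTT
  ..TT.T
  ...TTT

TTTTTT
FTTTTT
.FTTTT
..TT.T
...TTT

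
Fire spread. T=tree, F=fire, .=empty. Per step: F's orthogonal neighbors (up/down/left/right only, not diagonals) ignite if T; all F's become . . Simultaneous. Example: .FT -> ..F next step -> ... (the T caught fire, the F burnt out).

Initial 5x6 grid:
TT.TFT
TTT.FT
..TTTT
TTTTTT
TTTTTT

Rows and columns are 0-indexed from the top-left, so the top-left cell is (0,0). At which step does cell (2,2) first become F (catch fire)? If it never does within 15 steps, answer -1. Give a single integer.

Step 1: cell (2,2)='T' (+4 fires, +2 burnt)
Step 2: cell (2,2)='T' (+3 fires, +4 burnt)
Step 3: cell (2,2)='F' (+4 fires, +3 burnt)
  -> target ignites at step 3
Step 4: cell (2,2)='.' (+4 fires, +4 burnt)
Step 5: cell (2,2)='.' (+3 fires, +4 burnt)
Step 6: cell (2,2)='.' (+4 fires, +3 burnt)
Step 7: cell (2,2)='.' (+2 fires, +4 burnt)
Step 8: cell (2,2)='.' (+0 fires, +2 burnt)
  fire out at step 8

3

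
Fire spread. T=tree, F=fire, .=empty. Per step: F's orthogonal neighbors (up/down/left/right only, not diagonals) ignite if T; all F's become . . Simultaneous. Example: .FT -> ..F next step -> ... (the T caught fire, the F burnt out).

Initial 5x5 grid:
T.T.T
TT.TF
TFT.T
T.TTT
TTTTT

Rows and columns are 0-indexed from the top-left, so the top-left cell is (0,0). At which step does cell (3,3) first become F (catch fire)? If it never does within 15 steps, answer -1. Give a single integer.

Step 1: cell (3,3)='T' (+6 fires, +2 burnt)
Step 2: cell (3,3)='T' (+4 fires, +6 burnt)
Step 3: cell (3,3)='F' (+5 fires, +4 burnt)
  -> target ignites at step 3
Step 4: cell (3,3)='.' (+2 fires, +5 burnt)
Step 5: cell (3,3)='.' (+0 fires, +2 burnt)
  fire out at step 5

3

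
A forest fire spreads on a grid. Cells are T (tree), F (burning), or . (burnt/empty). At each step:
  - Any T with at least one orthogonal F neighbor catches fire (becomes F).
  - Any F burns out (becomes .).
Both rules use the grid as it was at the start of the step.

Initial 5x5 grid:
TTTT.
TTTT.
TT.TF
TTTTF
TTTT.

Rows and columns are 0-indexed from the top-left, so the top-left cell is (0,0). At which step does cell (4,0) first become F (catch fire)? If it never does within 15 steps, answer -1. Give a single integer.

Step 1: cell (4,0)='T' (+2 fires, +2 burnt)
Step 2: cell (4,0)='T' (+3 fires, +2 burnt)
Step 3: cell (4,0)='T' (+4 fires, +3 burnt)
Step 4: cell (4,0)='T' (+5 fires, +4 burnt)
Step 5: cell (4,0)='F' (+4 fires, +5 burnt)
  -> target ignites at step 5
Step 6: cell (4,0)='.' (+1 fires, +4 burnt)
Step 7: cell (4,0)='.' (+0 fires, +1 burnt)
  fire out at step 7

5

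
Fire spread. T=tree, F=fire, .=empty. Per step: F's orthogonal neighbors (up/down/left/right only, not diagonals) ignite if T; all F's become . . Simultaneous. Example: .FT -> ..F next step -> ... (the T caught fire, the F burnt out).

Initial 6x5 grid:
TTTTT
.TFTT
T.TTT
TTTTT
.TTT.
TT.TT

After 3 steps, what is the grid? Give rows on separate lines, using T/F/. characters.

Step 1: 4 trees catch fire, 1 burn out
  TTFTT
  .F.FT
  T.FTT
  TTTTT
  .TTT.
  TT.TT
Step 2: 5 trees catch fire, 4 burn out
  TF.FT
  ....F
  T..FT
  TTFTT
  .TTT.
  TT.TT
Step 3: 6 trees catch fire, 5 burn out
  F...F
  .....
  T...F
  TF.FT
  .TFT.
  TT.TT

F...F
.....
T...F
TF.FT
.TFT.
TT.TT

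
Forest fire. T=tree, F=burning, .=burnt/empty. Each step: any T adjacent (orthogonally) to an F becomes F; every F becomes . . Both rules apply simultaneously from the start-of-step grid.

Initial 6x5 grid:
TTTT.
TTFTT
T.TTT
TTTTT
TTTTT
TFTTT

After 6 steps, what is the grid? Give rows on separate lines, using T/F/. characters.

Step 1: 7 trees catch fire, 2 burn out
  TTFT.
  TF.FT
  T.FTT
  TTTTT
  TFTTT
  F.FTT
Step 2: 10 trees catch fire, 7 burn out
  TF.F.
  F...F
  T..FT
  TFFTT
  F.FTT
  ...FT
Step 3: 7 trees catch fire, 10 burn out
  F....
  .....
  F...F
  F..FT
  ...FT
  ....F
Step 4: 2 trees catch fire, 7 burn out
  .....
  .....
  .....
  ....F
  ....F
  .....
Step 5: 0 trees catch fire, 2 burn out
  .....
  .....
  .....
  .....
  .....
  .....
Step 6: 0 trees catch fire, 0 burn out
  .....
  .....
  .....
  .....
  .....
  .....

.....
.....
.....
.....
.....
.....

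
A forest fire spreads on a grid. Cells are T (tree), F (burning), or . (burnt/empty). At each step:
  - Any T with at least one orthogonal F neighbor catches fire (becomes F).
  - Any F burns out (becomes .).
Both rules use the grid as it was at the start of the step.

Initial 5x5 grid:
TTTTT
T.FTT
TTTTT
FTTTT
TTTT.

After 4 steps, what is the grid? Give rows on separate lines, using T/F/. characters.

Step 1: 6 trees catch fire, 2 burn out
  TTFTT
  T..FT
  FTFTT
  .FTTT
  FTTT.
Step 2: 8 trees catch fire, 6 burn out
  TF.FT
  F...F
  .F.FT
  ..FTT
  .FTT.
Step 3: 5 trees catch fire, 8 burn out
  F...F
  .....
  ....F
  ...FT
  ..FT.
Step 4: 2 trees catch fire, 5 burn out
  .....
  .....
  .....
  ....F
  ...F.

.....
.....
.....
....F
...F.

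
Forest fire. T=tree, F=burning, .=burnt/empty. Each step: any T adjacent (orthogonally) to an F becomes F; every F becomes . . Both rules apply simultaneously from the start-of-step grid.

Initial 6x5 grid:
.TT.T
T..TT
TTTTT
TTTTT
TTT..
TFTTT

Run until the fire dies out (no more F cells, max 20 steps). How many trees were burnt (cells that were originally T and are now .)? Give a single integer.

Answer: 21

Derivation:
Step 1: +3 fires, +1 burnt (F count now 3)
Step 2: +4 fires, +3 burnt (F count now 4)
Step 3: +4 fires, +4 burnt (F count now 4)
Step 4: +3 fires, +4 burnt (F count now 3)
Step 5: +3 fires, +3 burnt (F count now 3)
Step 6: +2 fires, +3 burnt (F count now 2)
Step 7: +1 fires, +2 burnt (F count now 1)
Step 8: +1 fires, +1 burnt (F count now 1)
Step 9: +0 fires, +1 burnt (F count now 0)
Fire out after step 9
Initially T: 23, now '.': 28
Total burnt (originally-T cells now '.'): 21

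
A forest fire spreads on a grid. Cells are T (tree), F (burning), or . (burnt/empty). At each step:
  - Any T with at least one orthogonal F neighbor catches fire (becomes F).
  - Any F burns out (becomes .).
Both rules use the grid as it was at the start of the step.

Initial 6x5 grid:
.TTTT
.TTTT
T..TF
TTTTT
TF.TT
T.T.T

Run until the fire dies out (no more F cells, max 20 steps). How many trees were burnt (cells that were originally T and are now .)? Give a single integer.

Step 1: +5 fires, +2 burnt (F count now 5)
Step 2: +7 fires, +5 burnt (F count now 7)
Step 3: +5 fires, +7 burnt (F count now 5)
Step 4: +2 fires, +5 burnt (F count now 2)
Step 5: +1 fires, +2 burnt (F count now 1)
Step 6: +0 fires, +1 burnt (F count now 0)
Fire out after step 6
Initially T: 21, now '.': 29
Total burnt (originally-T cells now '.'): 20

Answer: 20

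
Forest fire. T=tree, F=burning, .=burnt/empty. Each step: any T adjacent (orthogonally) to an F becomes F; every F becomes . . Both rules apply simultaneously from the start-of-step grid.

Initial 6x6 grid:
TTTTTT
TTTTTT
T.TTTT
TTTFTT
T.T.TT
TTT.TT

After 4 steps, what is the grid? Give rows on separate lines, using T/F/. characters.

Step 1: 3 trees catch fire, 1 burn out
  TTTTTT
  TTTTTT
  T.TFTT
  TTF.FT
  T.T.TT
  TTT.TT
Step 2: 7 trees catch fire, 3 burn out
  TTTTTT
  TTTFTT
  T.F.FT
  TF...F
  T.F.FT
  TTT.TT
Step 3: 8 trees catch fire, 7 burn out
  TTTFTT
  TTF.FT
  T....F
  F.....
  T....F
  TTF.FT
Step 4: 8 trees catch fire, 8 burn out
  TTF.FT
  TF...F
  F.....
  ......
  F.....
  TF...F

TTF.FT
TF...F
F.....
......
F.....
TF...F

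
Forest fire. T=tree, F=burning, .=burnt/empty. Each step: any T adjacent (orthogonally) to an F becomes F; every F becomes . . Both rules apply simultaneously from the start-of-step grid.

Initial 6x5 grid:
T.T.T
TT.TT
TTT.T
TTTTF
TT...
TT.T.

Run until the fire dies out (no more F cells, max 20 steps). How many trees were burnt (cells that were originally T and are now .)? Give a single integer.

Answer: 18

Derivation:
Step 1: +2 fires, +1 burnt (F count now 2)
Step 2: +2 fires, +2 burnt (F count now 2)
Step 3: +4 fires, +2 burnt (F count now 4)
Step 4: +3 fires, +4 burnt (F count now 3)
Step 5: +4 fires, +3 burnt (F count now 4)
Step 6: +2 fires, +4 burnt (F count now 2)
Step 7: +1 fires, +2 burnt (F count now 1)
Step 8: +0 fires, +1 burnt (F count now 0)
Fire out after step 8
Initially T: 20, now '.': 28
Total burnt (originally-T cells now '.'): 18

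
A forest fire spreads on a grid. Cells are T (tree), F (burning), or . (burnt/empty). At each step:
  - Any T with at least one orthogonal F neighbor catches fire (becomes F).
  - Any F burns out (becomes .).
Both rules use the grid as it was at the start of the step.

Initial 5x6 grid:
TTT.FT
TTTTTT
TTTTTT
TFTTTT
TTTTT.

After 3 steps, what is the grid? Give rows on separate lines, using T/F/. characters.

Step 1: 6 trees catch fire, 2 burn out
  TTT..F
  TTTTFT
  TFTTTT
  F.FTTT
  TFTTT.
Step 2: 9 trees catch fire, 6 burn out
  TTT...
  TFTF.F
  F.FTFT
  ...FTT
  F.FTT.
Step 3: 7 trees catch fire, 9 burn out
  TFT...
  F.F...
  ...F.F
  ....FT
  ...FT.

TFT...
F.F...
...F.F
....FT
...FT.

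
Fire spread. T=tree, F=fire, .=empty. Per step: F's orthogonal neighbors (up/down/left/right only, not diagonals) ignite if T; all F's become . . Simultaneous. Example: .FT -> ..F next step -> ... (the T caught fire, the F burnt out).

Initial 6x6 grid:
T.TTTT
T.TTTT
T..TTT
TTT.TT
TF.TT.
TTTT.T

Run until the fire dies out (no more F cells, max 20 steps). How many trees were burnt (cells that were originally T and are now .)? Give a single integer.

Answer: 26

Derivation:
Step 1: +3 fires, +1 burnt (F count now 3)
Step 2: +4 fires, +3 burnt (F count now 4)
Step 3: +2 fires, +4 burnt (F count now 2)
Step 4: +2 fires, +2 burnt (F count now 2)
Step 5: +2 fires, +2 burnt (F count now 2)
Step 6: +1 fires, +2 burnt (F count now 1)
Step 7: +2 fires, +1 burnt (F count now 2)
Step 8: +3 fires, +2 burnt (F count now 3)
Step 9: +3 fires, +3 burnt (F count now 3)
Step 10: +3 fires, +3 burnt (F count now 3)
Step 11: +1 fires, +3 burnt (F count now 1)
Step 12: +0 fires, +1 burnt (F count now 0)
Fire out after step 12
Initially T: 27, now '.': 35
Total burnt (originally-T cells now '.'): 26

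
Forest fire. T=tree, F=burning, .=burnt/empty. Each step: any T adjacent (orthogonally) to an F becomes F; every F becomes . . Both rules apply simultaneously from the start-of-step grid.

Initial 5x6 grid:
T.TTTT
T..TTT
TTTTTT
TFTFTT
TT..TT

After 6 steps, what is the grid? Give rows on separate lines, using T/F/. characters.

Step 1: 6 trees catch fire, 2 burn out
  T.TTTT
  T..TTT
  TFTFTT
  F.F.FT
  TF..TT
Step 2: 7 trees catch fire, 6 burn out
  T.TTTT
  T..FTT
  F.F.FT
  .....F
  F...FT
Step 3: 5 trees catch fire, 7 burn out
  T.TFTT
  F...FT
  .....F
  ......
  .....F
Step 4: 4 trees catch fire, 5 burn out
  F.F.FT
  .....F
  ......
  ......
  ......
Step 5: 1 trees catch fire, 4 burn out
  .....F
  ......
  ......
  ......
  ......
Step 6: 0 trees catch fire, 1 burn out
  ......
  ......
  ......
  ......
  ......

......
......
......
......
......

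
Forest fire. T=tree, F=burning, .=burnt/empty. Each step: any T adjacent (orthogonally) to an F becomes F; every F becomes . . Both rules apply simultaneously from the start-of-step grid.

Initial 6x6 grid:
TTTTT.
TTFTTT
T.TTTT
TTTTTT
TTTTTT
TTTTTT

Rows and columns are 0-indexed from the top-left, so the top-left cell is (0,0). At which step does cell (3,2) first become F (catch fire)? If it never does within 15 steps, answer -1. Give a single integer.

Step 1: cell (3,2)='T' (+4 fires, +1 burnt)
Step 2: cell (3,2)='F' (+6 fires, +4 burnt)
  -> target ignites at step 2
Step 3: cell (3,2)='.' (+8 fires, +6 burnt)
Step 4: cell (3,2)='.' (+6 fires, +8 burnt)
Step 5: cell (3,2)='.' (+5 fires, +6 burnt)
Step 6: cell (3,2)='.' (+3 fires, +5 burnt)
Step 7: cell (3,2)='.' (+1 fires, +3 burnt)
Step 8: cell (3,2)='.' (+0 fires, +1 burnt)
  fire out at step 8

2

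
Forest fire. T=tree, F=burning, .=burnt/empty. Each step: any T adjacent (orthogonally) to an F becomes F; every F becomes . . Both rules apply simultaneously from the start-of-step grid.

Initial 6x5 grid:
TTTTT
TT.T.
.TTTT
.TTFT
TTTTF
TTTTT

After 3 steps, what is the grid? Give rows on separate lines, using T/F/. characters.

Step 1: 5 trees catch fire, 2 burn out
  TTTTT
  TT.T.
  .TTFT
  .TF.F
  TTTF.
  TTTTF
Step 2: 6 trees catch fire, 5 burn out
  TTTTT
  TT.F.
  .TF.F
  .F...
  TTF..
  TTTF.
Step 3: 4 trees catch fire, 6 burn out
  TTTFT
  TT...
  .F...
  .....
  TF...
  TTF..

TTTFT
TT...
.F...
.....
TF...
TTF..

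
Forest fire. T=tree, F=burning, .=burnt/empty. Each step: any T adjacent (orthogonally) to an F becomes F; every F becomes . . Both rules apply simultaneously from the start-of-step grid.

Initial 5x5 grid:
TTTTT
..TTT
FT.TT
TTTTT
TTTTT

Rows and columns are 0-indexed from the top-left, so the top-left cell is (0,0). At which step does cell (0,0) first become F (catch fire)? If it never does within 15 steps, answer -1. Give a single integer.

Step 1: cell (0,0)='T' (+2 fires, +1 burnt)
Step 2: cell (0,0)='T' (+2 fires, +2 burnt)
Step 3: cell (0,0)='T' (+2 fires, +2 burnt)
Step 4: cell (0,0)='T' (+2 fires, +2 burnt)
Step 5: cell (0,0)='T' (+3 fires, +2 burnt)
Step 6: cell (0,0)='T' (+3 fires, +3 burnt)
Step 7: cell (0,0)='T' (+3 fires, +3 burnt)
Step 8: cell (0,0)='T' (+2 fires, +3 burnt)
Step 9: cell (0,0)='T' (+1 fires, +2 burnt)
Step 10: cell (0,0)='F' (+1 fires, +1 burnt)
  -> target ignites at step 10
Step 11: cell (0,0)='.' (+0 fires, +1 burnt)
  fire out at step 11

10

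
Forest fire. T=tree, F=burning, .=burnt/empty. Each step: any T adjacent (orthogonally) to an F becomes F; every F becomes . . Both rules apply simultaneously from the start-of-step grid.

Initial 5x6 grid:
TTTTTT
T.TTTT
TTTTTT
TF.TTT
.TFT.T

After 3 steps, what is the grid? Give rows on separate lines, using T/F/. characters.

Step 1: 4 trees catch fire, 2 burn out
  TTTTTT
  T.TTTT
  TFTTTT
  F..TTT
  .F.F.T
Step 2: 3 trees catch fire, 4 burn out
  TTTTTT
  T.TTTT
  F.FTTT
  ...FTT
  .....T
Step 3: 4 trees catch fire, 3 burn out
  TTTTTT
  F.FTTT
  ...FTT
  ....FT
  .....T

TTTTTT
F.FTTT
...FTT
....FT
.....T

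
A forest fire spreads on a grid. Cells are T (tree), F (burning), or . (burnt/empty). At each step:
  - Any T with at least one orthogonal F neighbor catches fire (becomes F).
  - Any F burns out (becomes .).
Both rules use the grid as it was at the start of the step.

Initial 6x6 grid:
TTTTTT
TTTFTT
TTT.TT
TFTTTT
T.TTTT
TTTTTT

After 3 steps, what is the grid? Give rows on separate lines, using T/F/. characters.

Step 1: 6 trees catch fire, 2 burn out
  TTTFTT
  TTF.FT
  TFT.TT
  F.FTTT
  T.TTTT
  TTTTTT
Step 2: 10 trees catch fire, 6 burn out
  TTF.FT
  TF...F
  F.F.FT
  ...FTT
  F.FTTT
  TTTTTT
Step 3: 8 trees catch fire, 10 burn out
  TF...F
  F.....
  .....F
  ....FT
  ...FTT
  FTFTTT

TF...F
F.....
.....F
....FT
...FTT
FTFTTT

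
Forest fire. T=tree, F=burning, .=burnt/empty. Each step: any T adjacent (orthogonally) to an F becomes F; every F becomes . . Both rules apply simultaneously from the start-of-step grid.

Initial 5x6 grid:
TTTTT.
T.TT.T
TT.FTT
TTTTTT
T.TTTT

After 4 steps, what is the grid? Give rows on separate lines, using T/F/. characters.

Step 1: 3 trees catch fire, 1 burn out
  TTTTT.
  T.TF.T
  TT..FT
  TTTFTT
  T.TTTT
Step 2: 6 trees catch fire, 3 burn out
  TTTFT.
  T.F..T
  TT...F
  TTF.FT
  T.TFTT
Step 3: 7 trees catch fire, 6 burn out
  TTF.F.
  T....F
  TT....
  TF...F
  T.F.FT
Step 4: 4 trees catch fire, 7 burn out
  TF....
  T.....
  TF....
  F.....
  T....F

TF....
T.....
TF....
F.....
T....F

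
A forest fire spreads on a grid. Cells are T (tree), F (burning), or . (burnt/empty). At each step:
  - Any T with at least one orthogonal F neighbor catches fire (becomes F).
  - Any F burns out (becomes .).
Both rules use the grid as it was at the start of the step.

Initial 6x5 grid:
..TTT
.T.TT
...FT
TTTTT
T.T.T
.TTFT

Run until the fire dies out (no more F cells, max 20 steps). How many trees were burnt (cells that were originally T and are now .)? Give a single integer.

Answer: 17

Derivation:
Step 1: +5 fires, +2 burnt (F count now 5)
Step 2: +7 fires, +5 burnt (F count now 7)
Step 3: +3 fires, +7 burnt (F count now 3)
Step 4: +1 fires, +3 burnt (F count now 1)
Step 5: +1 fires, +1 burnt (F count now 1)
Step 6: +0 fires, +1 burnt (F count now 0)
Fire out after step 6
Initially T: 18, now '.': 29
Total burnt (originally-T cells now '.'): 17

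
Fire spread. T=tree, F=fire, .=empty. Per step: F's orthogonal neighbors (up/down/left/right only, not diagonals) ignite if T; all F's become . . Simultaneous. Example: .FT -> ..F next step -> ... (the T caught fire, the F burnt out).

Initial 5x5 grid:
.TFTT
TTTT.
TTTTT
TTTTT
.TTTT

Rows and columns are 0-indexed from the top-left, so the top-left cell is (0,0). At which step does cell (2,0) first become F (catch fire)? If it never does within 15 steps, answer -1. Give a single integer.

Step 1: cell (2,0)='T' (+3 fires, +1 burnt)
Step 2: cell (2,0)='T' (+4 fires, +3 burnt)
Step 3: cell (2,0)='T' (+4 fires, +4 burnt)
Step 4: cell (2,0)='F' (+5 fires, +4 burnt)
  -> target ignites at step 4
Step 5: cell (2,0)='.' (+4 fires, +5 burnt)
Step 6: cell (2,0)='.' (+1 fires, +4 burnt)
Step 7: cell (2,0)='.' (+0 fires, +1 burnt)
  fire out at step 7

4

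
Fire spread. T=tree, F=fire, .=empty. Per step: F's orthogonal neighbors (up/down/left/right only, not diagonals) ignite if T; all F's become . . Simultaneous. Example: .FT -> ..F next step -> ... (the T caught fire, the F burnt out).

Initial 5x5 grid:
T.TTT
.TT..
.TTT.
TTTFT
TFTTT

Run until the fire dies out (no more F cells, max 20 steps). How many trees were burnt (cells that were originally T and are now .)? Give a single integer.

Answer: 16

Derivation:
Step 1: +7 fires, +2 burnt (F count now 7)
Step 2: +4 fires, +7 burnt (F count now 4)
Step 3: +2 fires, +4 burnt (F count now 2)
Step 4: +1 fires, +2 burnt (F count now 1)
Step 5: +1 fires, +1 burnt (F count now 1)
Step 6: +1 fires, +1 burnt (F count now 1)
Step 7: +0 fires, +1 burnt (F count now 0)
Fire out after step 7
Initially T: 17, now '.': 24
Total burnt (originally-T cells now '.'): 16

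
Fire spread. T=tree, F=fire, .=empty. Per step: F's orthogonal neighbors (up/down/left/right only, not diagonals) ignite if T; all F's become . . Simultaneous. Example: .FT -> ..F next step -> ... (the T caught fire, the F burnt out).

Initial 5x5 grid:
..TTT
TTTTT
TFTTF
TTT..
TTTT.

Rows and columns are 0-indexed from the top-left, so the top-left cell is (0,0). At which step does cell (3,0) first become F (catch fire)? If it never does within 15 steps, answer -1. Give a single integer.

Step 1: cell (3,0)='T' (+6 fires, +2 burnt)
Step 2: cell (3,0)='F' (+7 fires, +6 burnt)
  -> target ignites at step 2
Step 3: cell (3,0)='.' (+4 fires, +7 burnt)
Step 4: cell (3,0)='.' (+1 fires, +4 burnt)
Step 5: cell (3,0)='.' (+0 fires, +1 burnt)
  fire out at step 5

2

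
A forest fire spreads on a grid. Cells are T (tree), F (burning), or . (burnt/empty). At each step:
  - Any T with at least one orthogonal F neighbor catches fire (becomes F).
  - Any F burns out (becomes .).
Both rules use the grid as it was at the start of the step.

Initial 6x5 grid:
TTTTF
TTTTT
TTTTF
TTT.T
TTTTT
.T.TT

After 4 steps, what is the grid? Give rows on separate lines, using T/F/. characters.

Step 1: 4 trees catch fire, 2 burn out
  TTTF.
  TTTTF
  TTTF.
  TTT.F
  TTTTT
  .T.TT
Step 2: 4 trees catch fire, 4 burn out
  TTF..
  TTTF.
  TTF..
  TTT..
  TTTTF
  .T.TT
Step 3: 6 trees catch fire, 4 burn out
  TF...
  TTF..
  TF...
  TTF..
  TTTF.
  .T.TF
Step 4: 6 trees catch fire, 6 burn out
  F....
  TF...
  F....
  TF...
  TTF..
  .T.F.

F....
TF...
F....
TF...
TTF..
.T.F.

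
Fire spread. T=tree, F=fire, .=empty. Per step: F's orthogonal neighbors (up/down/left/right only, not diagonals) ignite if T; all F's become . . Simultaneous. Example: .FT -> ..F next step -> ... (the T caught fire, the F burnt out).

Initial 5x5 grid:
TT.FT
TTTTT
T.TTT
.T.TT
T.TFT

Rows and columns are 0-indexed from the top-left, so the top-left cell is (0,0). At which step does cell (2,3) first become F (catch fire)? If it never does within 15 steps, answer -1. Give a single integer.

Step 1: cell (2,3)='T' (+5 fires, +2 burnt)
Step 2: cell (2,3)='F' (+4 fires, +5 burnt)
  -> target ignites at step 2
Step 3: cell (2,3)='.' (+3 fires, +4 burnt)
Step 4: cell (2,3)='.' (+2 fires, +3 burnt)
Step 5: cell (2,3)='.' (+2 fires, +2 burnt)
Step 6: cell (2,3)='.' (+0 fires, +2 burnt)
  fire out at step 6

2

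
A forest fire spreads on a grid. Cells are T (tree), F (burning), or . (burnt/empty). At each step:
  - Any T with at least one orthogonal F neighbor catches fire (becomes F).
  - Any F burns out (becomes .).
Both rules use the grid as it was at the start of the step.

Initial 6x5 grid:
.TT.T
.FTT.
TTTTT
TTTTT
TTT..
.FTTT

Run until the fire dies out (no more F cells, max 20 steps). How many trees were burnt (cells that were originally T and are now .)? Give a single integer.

Answer: 20

Derivation:
Step 1: +5 fires, +2 burnt (F count now 5)
Step 2: +8 fires, +5 burnt (F count now 8)
Step 3: +4 fires, +8 burnt (F count now 4)
Step 4: +2 fires, +4 burnt (F count now 2)
Step 5: +1 fires, +2 burnt (F count now 1)
Step 6: +0 fires, +1 burnt (F count now 0)
Fire out after step 6
Initially T: 21, now '.': 29
Total burnt (originally-T cells now '.'): 20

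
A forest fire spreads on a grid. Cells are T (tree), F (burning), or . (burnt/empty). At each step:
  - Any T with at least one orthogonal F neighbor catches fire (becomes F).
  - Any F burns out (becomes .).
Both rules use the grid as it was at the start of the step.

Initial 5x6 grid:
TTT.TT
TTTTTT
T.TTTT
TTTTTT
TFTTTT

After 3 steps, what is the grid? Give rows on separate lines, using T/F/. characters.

Step 1: 3 trees catch fire, 1 burn out
  TTT.TT
  TTTTTT
  T.TTTT
  TFTTTT
  F.FTTT
Step 2: 3 trees catch fire, 3 burn out
  TTT.TT
  TTTTTT
  T.TTTT
  F.FTTT
  ...FTT
Step 3: 4 trees catch fire, 3 burn out
  TTT.TT
  TTTTTT
  F.FTTT
  ...FTT
  ....FT

TTT.TT
TTTTTT
F.FTTT
...FTT
....FT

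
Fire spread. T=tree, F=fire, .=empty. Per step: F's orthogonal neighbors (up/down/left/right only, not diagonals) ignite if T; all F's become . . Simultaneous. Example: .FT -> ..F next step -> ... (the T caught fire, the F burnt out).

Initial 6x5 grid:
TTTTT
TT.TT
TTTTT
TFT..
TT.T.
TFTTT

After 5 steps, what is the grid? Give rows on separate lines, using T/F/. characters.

Step 1: 6 trees catch fire, 2 burn out
  TTTTT
  TT.TT
  TFTTT
  F.F..
  TF.T.
  F.FTT
Step 2: 5 trees catch fire, 6 burn out
  TTTTT
  TF.TT
  F.FTT
  .....
  F..T.
  ...FT
Step 3: 5 trees catch fire, 5 burn out
  TFTTT
  F..TT
  ...FT
  .....
  ...F.
  ....F
Step 4: 4 trees catch fire, 5 burn out
  F.FTT
  ...FT
  ....F
  .....
  .....
  .....
Step 5: 2 trees catch fire, 4 burn out
  ...FT
  ....F
  .....
  .....
  .....
  .....

...FT
....F
.....
.....
.....
.....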